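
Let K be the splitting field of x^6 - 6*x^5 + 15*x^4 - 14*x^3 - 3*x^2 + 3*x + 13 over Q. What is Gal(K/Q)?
(S_3 x S_3) : C_2

The polynomial f is an irreducible sextic over Q, so G = Gal(f/Q) is one of the 16 transitive subgroups 6T1, ..., 6T16 of S_6. The discriminant of f is -6604217307, which is not a perfect square, so G is not contained in A_6. The transitive groups of degree 6 not contained in A_6 are: C_6 (6T1, order 6), S_3 (6T2, order 6), D_6 (6T3, order 12), C_3 x S_3 (6T5, order 18), A_4 x C_2 (6T6, order 24), S_4 (6T8, order 24), S_3 x S_3 (6T9, order 36), S_4 x C_2 (6T11, order 48), (S_3 x S_3) : C_2 (6T13, order 72), PGL(2,5) (6T14, order 120), S_6 (6T16, order 720). By Dedekind's theorem, for a prime p not dividing disc(f) the degrees of the irreducible factors of f mod p form the cycle type of an element of G. Factoring f modulo the 28 such primes p <= 127 (skipping 3, 17, 43, which divide the discriminant), each new pattern first appears at: mod 2: f = (x^6 + x^4 + x^2 + x + 1), pattern 6; mod 7: f = (x + 5)(x^2 + x + 6)(x^3 + 2x^2 + 6x + 3), pattern 3+2+1; mod 11: f = (x^2 + 9x + 5)(x^4 + 7x^3 + 2x^2 + 10x + 7), pattern 4+2; mod 13: f = (x)(x + 3)(x^2 + x + 8)(x^2 + 3x + 5), pattern 2+2+1+1; mod 61: f = (x + 21)(x + 44)(x + 46)(x + 56)(x^2 + 10x + 49), pattern 2+1+1+1+1; mod 97: f = (x + 23)(x + 49)(x + 93)(x^3 + 23x^2 + 37x + 44), pattern 3+1+1+1; mod 113: f = (x^2 + x + 97)(x^2 + 2x + 97)(x^2 + 104x + 72), pattern 2+2+2; mod 127: f = (x^3 + 36x^2 + 109x + 48)(x^3 + 85x^2 + 21x + 77), pattern 3+3. No other pattern occurs in this range, so the set of observed cycle types is {6, 3+2+1, 4+2, 2+2+1+1, 2+1+1+1+1, 3+1+1+1, 2+2+2, 3+3}. The candidates containing elements of all these cycle types are (S_3 x S_3) : C_2 (6T13) of order 72, S_6 (6T16) of order 720; the others are excluded. The observed types are precisely the cycle types that occur in (S_3 x S_3) : C_2 (6T13) (apart from the identity). Each of the other remaining candidates has further cycle types, and by the Chebotarev density theorem the matching factorization patterns would occur for a proportion of primes equal to their share of the group: S_6 (6T16) additionally contains elements of type 5+1, 4+1+1 (234 of its 720 elements, about 32% of primes). None of the 28 primes tested shows any such pattern (for each of these groups the chance of that is below 10^-4), which rules them out. Hence G = (S_3 x S_3) : C_2 (6T13), of order 72.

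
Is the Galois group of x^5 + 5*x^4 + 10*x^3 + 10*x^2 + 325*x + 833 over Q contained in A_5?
Yes

The polynomial is irreducible of degree 5 over Q. Its discriminant is 1073741824000000 = 32768000^2, a perfect square. A Galois group lies in the alternating group exactly when the discriminant is a square in Q, so the Galois group (A_5) is contained in A_5.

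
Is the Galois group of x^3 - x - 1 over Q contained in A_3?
No

The polynomial is irreducible of degree 3 over Q. Its discriminant is -23, which is not a perfect square. A Galois group lies in the alternating group exactly when the discriminant is a square in Q, so the Galois group (S_3) is not contained in A_3.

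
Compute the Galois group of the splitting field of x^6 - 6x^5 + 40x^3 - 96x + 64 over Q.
S_3, S_3 acting on 6 points

The polynomial f is an irreducible sextic over Q, so G = Gal(f/Q) is one of the 16 transitive subgroups 6T1, ..., 6T16 of S_6. The discriminant of f is -37572373905408, which is not a perfect square, so G is not contained in A_6. The transitive groups of degree 6 not contained in A_6 are: C_6 (6T1, order 6), S_3 (6T2, order 6), D_6 (6T3, order 12), C_3 x S_3 (6T5, order 18), A_4 x C_2 (6T6, order 24), S_4 (6T8, order 24), S_3 x S_3 (6T9, order 36), S_4 x C_2 (6T11, order 48), (S_3 x S_3) : C_2 (6T13, order 72), PGL(2,5) (6T14, order 120), S_6 (6T16, order 720). By Dedekind's theorem, for a prime p not dividing disc(f) the degrees of the irreducible factors of f mod p form the cycle type of an element of G. Factoring f modulo the 23 such primes p <= 97 (skipping 2, 3, which divide the discriminant), each new pattern first appears at: mod 5: f = (x^2 + 2x + 4)(x^2 + 3x + 3)(x^2 + 4x + 2), pattern 2+2+2; mod 7: f = (x^3 + 2x^2 + 5x + 1)(x^3 + 6x^2 + 4x + 1), pattern 3+3; mod 31: f = (x + 6)(x + 11)(x + 14)(x + 15)(x + 18)(x + 23), pattern 1+1+1+1+1+1. No other pattern occurs in this range, so the set of observed cycle types is {2+2+2, 3+3, 1+1+1+1+1+1}. The candidates containing elements of all these cycle types are C_6 (6T1) of order 6, S_3 (6T2) of order 6, D_6 (6T3) of order 12, C_3 x S_3 (6T5) of order 18, A_4 x C_2 (6T6) of order 24, S_4 (6T8) of order 24, S_3 x S_3 (6T9) of order 36, S_4 x C_2 (6T11) of order 48, (S_3 x S_3) : C_2 (6T13) of order 72, PGL(2,5) (6T14) of order 120, S_6 (6T16) of order 720; the others are excluded. The observed types are precisely the cycle types that occur in S_3 (6T2). Each of the other remaining candidates has further cycle types, and by the Chebotarev density theorem the matching factorization patterns would occur for a proportion of primes equal to their share of the group: C_6 (6T1) additionally contains elements of type 6 (2 of its 6 elements, about 33% of primes); D_6 (6T3) additionally contains elements of type 6, 2+2+1+1 (5 of its 12 elements, about 42% of primes); C_3 x S_3 (6T5) additionally contains elements of type 6, 3+1+1+1 (10 of its 18 elements, about 56% of primes); A_4 x C_2 (6T6) additionally contains elements of type 6, 2+2+1+1, 2+1+1+1+1 (14 of its 24 elements, about 58% of primes); S_4 (6T8) additionally contains elements of type 4+1+1, 2+2+1+1 (9 of its 24 elements, about 38% of primes); S_3 x S_3 (6T9) additionally contains elements of type 6, 3+1+1+1, 2+2+1+1 (25 of its 36 elements, about 69% of primes); S_4 x C_2 (6T11) additionally contains elements of type 6, 4+2, 4+1+1, 2+2+1+1, 2+1+1+1+1 (32 of its 48 elements, about 67% of primes); (S_3 x S_3) : C_2 (6T13) additionally contains elements of type 6, 4+2, 3+2+1, 3+1+1+1, 2+2+1+1, 2+1+1+1+1 (61 of its 72 elements, about 85% of primes); PGL(2,5) (6T14) additionally contains elements of type 6, 5+1, 4+1+1, 2+2+1+1 (89 of its 120 elements, about 74% of primes); S_6 (6T16) additionally contains elements of type 6, 5+1, 4+2, 4+1+1, 3+2+1, 3+1+1+1, 2+2+1+1, 2+1+1+1+1 (664 of its 720 elements, about 92% of primes). None of the 23 primes tested shows any such pattern (for each of these groups the chance of that is below 10^-4), which rules them out. Hence G = S_3 (6T2), of order 6.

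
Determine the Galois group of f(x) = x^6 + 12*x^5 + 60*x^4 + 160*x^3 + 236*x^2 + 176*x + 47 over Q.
S_4 (also written S4+)

The polynomial f is an irreducible sextic over Q, so G = Gal(f/Q) is one of the 16 transitive subgroups 6T1, ..., 6T16 of S_6. The discriminant of f is 3356224 = 1832^2, a perfect square, so G is contained in A_6. The transitive groups of degree 6 contained in A_6 are: A_4 (6T4, order 12), S_4 (6T7, order 24), (C_3 x C_3) : C_4 (6T10, order 36), PSL(2,5) (6T12, order 60), A_6 (6T15, order 360). By Dedekind's theorem, for a prime p not dividing disc(f) the degrees of the irreducible factors of f mod p form the cycle type of an element of G. Factoring f modulo the 79 such primes p <= 419 (skipping 2, 229, which divide the discriminant), each new pattern first appears at: mod 3: f = (x^3 + x^2 + 2)(x^3 + 2x^2 + x + 1), pattern 3+3; mod 7: f = (x^2 + 4x + 1)(x^4 + x^3 + 6x^2 + 2x + 5), pattern 4+2; mod 23: f = (x + 11)(x + 16)(x^2 + 3x + 20)(x^2 + 5x + 1), pattern 2+2+1+1; mod 193: f = (x + 89)(x + 92)(x + 95)(x + 102)(x + 105)(x + 108), pattern 1+1+1+1+1+1. No other pattern occurs in this range, so the set of observed cycle types is {3+3, 4+2, 2+2+1+1, 1+1+1+1+1+1}. The candidates containing elements of all these cycle types are S_4 (6T7) of order 24, (C_3 x C_3) : C_4 (6T10) of order 36, A_6 (6T15) of order 360; the others are excluded. The observed types are precisely the cycle types that occur in S_4 (6T7). Each of the other remaining candidates has further cycle types, and by the Chebotarev density theorem the matching factorization patterns would occur for a proportion of primes equal to their share of the group: (C_3 x C_3) : C_4 (6T10) additionally contains elements of type 3+1+1+1 (4 of its 36 elements, about 11% of primes); A_6 (6T15) additionally contains elements of type 5+1, 3+1+1+1 (184 of its 360 elements, about 51% of primes). None of the 79 primes tested shows any such pattern (for each of these groups the chance of that is below 10^-4), which rules them out. Hence G = S_4 (6T7), of order 24.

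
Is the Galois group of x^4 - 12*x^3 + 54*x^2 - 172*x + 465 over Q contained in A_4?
Yes

The polynomial is irreducible of degree 4 over Q. Its discriminant is 1358954496 = 36864^2, a perfect square. A Galois group lies in the alternating group exactly when the discriminant is a square in Q, so the Galois group (A_4) is contained in A_4.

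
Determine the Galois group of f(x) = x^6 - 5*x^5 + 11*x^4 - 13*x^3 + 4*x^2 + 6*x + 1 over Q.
The polynomial f is an irreducible sextic over Q, so G = Gal(f/Q) is one of the 16 transitive subgroups 6T1, ..., 6T16 of S_6. The discriminant of f is 525625 = 725^2, a perfect square, so G is contained in A_6. The transitive groups of degree 6 contained in A_6 are: A_4 (6T4, order 12), S_4 (6T7, order 24), (C_3 x C_3) : C_4 (6T10, order 36), PSL(2,5) (6T12, order 60), A_6 (6T15, order 360). By Dedekind's theorem, for a prime p not dividing disc(f) the degrees of the irreducible factors of f mod p form the cycle type of an element of G. Factoring f modulo the 19 such primes p <= 73 (skipping 5, 29, which divide the discriminant), each new pattern first appears at: mod 2: f = (x^2 + x + 1)(x^4 + x + 1), pattern 4+2; mod 11: f = (x^3 + x^2 + 3x + 1)(x^3 + 5x^2 + 3x + 1), pattern 3+3; mod 19: f = (x + 10)(x + 11)(x^2 + 2x + 2)(x^2 + 10x + 7), pattern 2+2+1+1; mod 61: f = (x + 27)(x + 34)(x + 41)(x^3 + 15x^2 + 3x + 1), pattern 3+1+1+1. No other pattern occurs in this range, so the set of observed cycle types is {4+2, 3+3, 2+2+1+1, 3+1+1+1}. The candidates containing elements of all these cycle types are (C_3 x C_3) : C_4 (6T10) of order 36, A_6 (6T15) of order 360; the others are excluded. The observed types are precisely the cycle types that occur in (C_3 x C_3) : C_4 (6T10) (apart from the identity). Each of the other remaining candidates has further cycle types, and by the Chebotarev density theorem the matching factorization patterns would occur for a proportion of primes equal to their share of the group: A_6 (6T15) additionally contains elements of type 5+1 (144 of its 360 elements, about 40% of primes). None of the 19 primes tested shows any such pattern (for each of these groups the chance of that is below 10^-4), which rules them out. Hence G = (C_3 x C_3) : C_4 (6T10), of order 36.

6T10: (C_3 x C_3) : C_4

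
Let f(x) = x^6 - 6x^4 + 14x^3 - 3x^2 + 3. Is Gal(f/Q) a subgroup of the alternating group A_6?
Yes

The polynomial is irreducible of degree 6 over Q. Its discriminant is 19050624576 = 138024^2, a perfect square. A Galois group lies in the alternating group exactly when the discriminant is a square in Q, so the Galois group (A_4) is contained in A_6.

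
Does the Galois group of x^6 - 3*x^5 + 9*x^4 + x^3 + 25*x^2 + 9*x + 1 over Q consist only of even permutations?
The polynomial is irreducible of degree 6 over Q. Its discriminant is -71252957167, which is not a perfect square. A Galois group lies in the alternating group exactly when the discriminant is a square in Q, so the Galois group (C_6) is not contained in A_6.

No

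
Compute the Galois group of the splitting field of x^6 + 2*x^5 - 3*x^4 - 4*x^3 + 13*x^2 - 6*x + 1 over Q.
The polynomial f is an irreducible sextic over Q, so G = Gal(f/Q) is one of the 16 transitive subgroups 6T1, ..., 6T16 of S_6. The discriminant of f is -147116032, which is not a perfect square, so G is not contained in A_6. The transitive groups of degree 6 not contained in A_6 are: C_6 (6T1, order 6), S_3 (6T2, order 6), D_6 (6T3, order 12), C_3 x S_3 (6T5, order 18), A_4 x C_2 (6T6, order 24), S_4 (6T8, order 24), S_3 x S_3 (6T9, order 36), S_4 x C_2 (6T11, order 48), (S_3 x S_3) : C_2 (6T13, order 72), PGL(2,5) (6T14, order 120), S_6 (6T16, order 720). By Dedekind's theorem, for a prime p not dividing disc(f) the degrees of the irreducible factors of f mod p form the cycle type of an element of G. Factoring f modulo the 28 such primes p <= 113 (skipping 2, 7, which divide the discriminant), each new pattern first appears at: mod 3: f = (x^6 + 2x^5 + 2x^3 + x^2 + 1), pattern 6; mod 5: f = (x + 1)(x^2 + 2)(x^3 + x^2 + 4x + 3), pattern 3+2+1; mod 11: f = (x^2 + 9x + 5)(x^4 + 4x^3 + 9x + 9), pattern 4+2; mod 17: f = (x^3 + x^2 + 3x + 4)(x^3 + x^2 + 10x + 13), pattern 3+3; mod 19: f = (x^2 + 3x + 8)(x^2 + 3x + 14)(x^2 + 15x + 9), pattern 2+2+2; mod 37: f = (x + 7)(x + 19)(x^2 + 19x + 25)(x^2 + 31x + 22), pattern 2+2+1+1; mod 41: f = (x + 7)(x + 15)(x + 20)(x^3 + x^2 + 25x + 32), pattern 3+1+1+1; mod 113: f = (x + 11)(x + 20)(x + 101)(x + 106)(x^2 + 103x + 63), pattern 2+1+1+1+1. No other pattern occurs in this range, so the set of observed cycle types is {6, 3+2+1, 4+2, 3+3, 2+2+2, 2+2+1+1, 3+1+1+1, 2+1+1+1+1}. The candidates containing elements of all these cycle types are (S_3 x S_3) : C_2 (6T13) of order 72, S_6 (6T16) of order 720; the others are excluded. The observed types are precisely the cycle types that occur in (S_3 x S_3) : C_2 (6T13) (apart from the identity). Each of the other remaining candidates has further cycle types, and by the Chebotarev density theorem the matching factorization patterns would occur for a proportion of primes equal to their share of the group: S_6 (6T16) additionally contains elements of type 5+1, 4+1+1 (234 of its 720 elements, about 32% of primes). None of the 28 primes tested shows any such pattern (for each of these groups the chance of that is below 10^-4), which rules them out. Hence G = (S_3 x S_3) : C_2 (6T13), of order 72.

(S_3 x S_3) : C_2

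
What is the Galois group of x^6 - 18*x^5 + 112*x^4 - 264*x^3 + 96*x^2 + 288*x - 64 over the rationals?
The polynomial f is an irreducible sextic over Q, so G = Gal(f/Q) is one of the 16 transitive subgroups 6T1, ..., 6T16 of S_6. The discriminant of f is 870211913777152, which is not a perfect square, so G is not contained in A_6. The transitive groups of degree 6 not contained in A_6 are: C_6 (6T1, order 6), S_3 (6T2, order 6), D_6 (6T3, order 12), C_3 x S_3 (6T5, order 18), A_4 x C_2 (6T6, order 24), S_4 (6T8, order 24), S_3 x S_3 (6T9, order 36), S_4 x C_2 (6T11, order 48), (S_3 x S_3) : C_2 (6T13, order 72), PGL(2,5) (6T14, order 120), S_6 (6T16, order 720). By Dedekind's theorem, for a prime p not dividing disc(f) the degrees of the irreducible factors of f mod p form the cycle type of an element of G. Factoring f modulo the 23 such primes p <= 97 (skipping 2, 37, which divide the discriminant), each new pattern first appears at: mod 3: f = (x^3 + x^2 + x + 2)(x^3 + 2x^2 + x + 1), pattern 3+3; mod 5: f = (x^2 + x + 2)(x^2 + 2x + 4)(x^2 + 4x + 2), pattern 2+2+2; mod 67: f = (x + 2)(x + 3)(x + 27)(x + 34)(x + 58)(x + 59), pattern 1+1+1+1+1+1. No other pattern occurs in this range, so the set of observed cycle types is {3+3, 2+2+2, 1+1+1+1+1+1}. The candidates containing elements of all these cycle types are C_6 (6T1) of order 6, S_3 (6T2) of order 6, D_6 (6T3) of order 12, C_3 x S_3 (6T5) of order 18, A_4 x C_2 (6T6) of order 24, S_4 (6T8) of order 24, S_3 x S_3 (6T9) of order 36, S_4 x C_2 (6T11) of order 48, (S_3 x S_3) : C_2 (6T13) of order 72, PGL(2,5) (6T14) of order 120, S_6 (6T16) of order 720; the others are excluded. The observed types are precisely the cycle types that occur in S_3 (6T2). Each of the other remaining candidates has further cycle types, and by the Chebotarev density theorem the matching factorization patterns would occur for a proportion of primes equal to their share of the group: C_6 (6T1) additionally contains elements of type 6 (2 of its 6 elements, about 33% of primes); D_6 (6T3) additionally contains elements of type 6, 2+2+1+1 (5 of its 12 elements, about 42% of primes); C_3 x S_3 (6T5) additionally contains elements of type 6, 3+1+1+1 (10 of its 18 elements, about 56% of primes); A_4 x C_2 (6T6) additionally contains elements of type 6, 2+2+1+1, 2+1+1+1+1 (14 of its 24 elements, about 58% of primes); S_4 (6T8) additionally contains elements of type 4+1+1, 2+2+1+1 (9 of its 24 elements, about 38% of primes); S_3 x S_3 (6T9) additionally contains elements of type 6, 3+1+1+1, 2+2+1+1 (25 of its 36 elements, about 69% of primes); S_4 x C_2 (6T11) additionally contains elements of type 6, 4+2, 4+1+1, 2+2+1+1, 2+1+1+1+1 (32 of its 48 elements, about 67% of primes); (S_3 x S_3) : C_2 (6T13) additionally contains elements of type 6, 4+2, 3+2+1, 3+1+1+1, 2+2+1+1, 2+1+1+1+1 (61 of its 72 elements, about 85% of primes); PGL(2,5) (6T14) additionally contains elements of type 6, 5+1, 4+1+1, 2+2+1+1 (89 of its 120 elements, about 74% of primes); S_6 (6T16) additionally contains elements of type 6, 5+1, 4+2, 4+1+1, 3+2+1, 3+1+1+1, 2+2+1+1, 2+1+1+1+1 (664 of its 720 elements, about 92% of primes). None of the 23 primes tested shows any such pattern (for each of these groups the chance of that is below 10^-4), which rules them out. Hence G = S_3 (6T2), of order 6.

S_3 (also written S3)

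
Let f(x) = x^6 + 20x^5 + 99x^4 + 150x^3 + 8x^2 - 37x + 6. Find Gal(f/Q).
The polynomial f is an irreducible sextic over Q, so G = Gal(f/Q) is one of the 16 transitive subgroups 6T1, ..., 6T16 of S_6. The discriminant of f is 1770264843169 = 1330513^2, a perfect square, so G is contained in A_6. The transitive groups of degree 6 contained in A_6 are: A_4 (6T4, order 12), S_4 (6T7, order 24), (C_3 x C_3) : C_4 (6T10, order 36), PSL(2,5) (6T12, order 60), A_6 (6T15, order 360). By Dedekind's theorem, for a prime p not dividing disc(f) the degrees of the irreducible factors of f mod p form the cycle type of an element of G. Factoring f modulo the 21 such primes p <= 79 (skipping 19, which divides the discriminant), each new pattern first appears at: mod 2: f = (x)(x^5 + x^3 + 1), pattern 5+1; mod 7: f = (x^3 + x^2 + 3x + 5)(x^3 + 5x^2 + 4), pattern 3+3; mod 61: f = (x + 6)(x + 51)(x^2 + 10x + 60)(x^2 + 14x + 55), pattern 2+2+1+1. No other pattern occurs in this range, so the set of observed cycle types is {5+1, 3+3, 2+2+1+1}. The candidates containing elements of all these cycle types are PSL(2,5) (6T12) of order 60, A_6 (6T15) of order 360; the others are excluded. The observed types are precisely the cycle types that occur in PSL(2,5) (6T12) (apart from the identity). Each of the other remaining candidates has further cycle types, and by the Chebotarev density theorem the matching factorization patterns would occur for a proportion of primes equal to their share of the group: A_6 (6T15) additionally contains elements of type 4+2, 3+1+1+1 (130 of its 360 elements, about 36% of primes). None of the 21 primes tested shows any such pattern (for each of these groups the chance of that is below 10^-4), which rules them out. Hence G = PSL(2,5) (6T12), of order 60.

PSL(2,5), A_5 acting on 6 points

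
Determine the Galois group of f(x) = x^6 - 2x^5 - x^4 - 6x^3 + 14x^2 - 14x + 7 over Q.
The polynomial f is an irreducible sextic over Q, so G = Gal(f/Q) is one of the 16 transitive subgroups 6T1, ..., 6T16 of S_6. The discriminant of f is 13191900736 = 114856^2, a perfect square, so G is contained in A_6. The transitive groups of degree 6 contained in A_6 are: A_4 (6T4, order 12), S_4 (6T7, order 24), (C_3 x C_3) : C_4 (6T10, order 36), PSL(2,5) (6T12, order 60), A_6 (6T15, order 360). By Dedekind's theorem, for a prime p not dividing disc(f) the degrees of the irreducible factors of f mod p form the cycle type of an element of G. Factoring f modulo the 33 such primes p <= 149 (skipping 2, 7, which divide the discriminant), each new pattern first appears at: mod 3: f = (x^3 + 2x + 2)(x^3 + x^2 + 2), pattern 3+3; mod 13: f = (x + 6)(x + 10)(x^2 + x + 5)(x^2 + 7x + 7), pattern 2+2+1+1. No other pattern occurs in this range, so the set of observed cycle types is {3+3, 2+2+1+1}. The candidates containing elements of all these cycle types are A_4 (6T4) of order 12, S_4 (6T7) of order 24, (C_3 x C_3) : C_4 (6T10) of order 36, PSL(2,5) (6T12) of order 60, A_6 (6T15) of order 360; the others are excluded. The observed types are precisely the cycle types that occur in A_4 (6T4) (apart from the identity). Each of the other remaining candidates has further cycle types, and by the Chebotarev density theorem the matching factorization patterns would occur for a proportion of primes equal to their share of the group: S_4 (6T7) additionally contains elements of type 4+2 (6 of its 24 elements, about 25% of primes); (C_3 x C_3) : C_4 (6T10) additionally contains elements of type 4+2, 3+1+1+1 (22 of its 36 elements, about 61% of primes); PSL(2,5) (6T12) additionally contains elements of type 5+1 (24 of its 60 elements, about 40% of primes); A_6 (6T15) additionally contains elements of type 5+1, 4+2, 3+1+1+1 (274 of its 360 elements, about 76% of primes). None of the 33 primes tested shows any such pattern (for each of these groups the chance of that is below 10^-4), which rules them out. Hence G = A_4 (6T4), of order 12.

A_4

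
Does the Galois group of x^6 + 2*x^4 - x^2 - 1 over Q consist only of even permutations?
Yes

The polynomial is irreducible of degree 6 over Q. Its discriminant is 153664 = 392^2, a perfect square. A Galois group lies in the alternating group exactly when the discriminant is a square in Q, so the Galois group (A_4) is contained in A_6.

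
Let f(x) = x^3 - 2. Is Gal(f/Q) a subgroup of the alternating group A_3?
No

The polynomial is irreducible of degree 3 over Q. Its discriminant is -108, which is not a perfect square. A Galois group lies in the alternating group exactly when the discriminant is a square in Q, so the Galois group (S_3) is not contained in A_3.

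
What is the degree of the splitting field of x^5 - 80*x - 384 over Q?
The degree of the splitting field over Q equals the order of the Galois group, so first determine the group. The polynomial f is an irreducible quintic over Q, so G = Gal(f/Q) is a transitive subgroup of S_5: one of C_5 (5T1, order 5), D_5 (5T2, order 10), F_20 (5T3, order 20), A_5 (5T4, order 60) or S_5 (5T5, order 120). The discriminant of f is 67108864000000 = 8192000^2, a perfect square, so G is contained in A_5. The transitive groups of degree 5 contained in A_5 are: C_5 (5T1, order 5), D_5 (5T2, order 10), A_5 (5T4, order 60). By Dedekind's theorem, for a prime p not dividing disc(f) the degrees of the irreducible factors of f mod p form the cycle type of an element of G. Factoring f modulo the 23 such primes p <= 97 (skipping 2, 5, which divide the discriminant), each new pattern first appears at: mod 3: f = (x)(x^2 + x + 2)(x^2 + 2x + 2), pattern 2+2+1; mod 7: f = (x^5 + 4x + 1), pattern 5. No other pattern occurs in this range, so the set of observed cycle types is {2+2+1, 5}. The candidates containing elements of all these cycle types are D_5 (5T2) of order 10, A_5 (5T4) of order 60; the others are excluded. The observed types are precisely the cycle types that occur in D_5 (5T2) (apart from the identity). Each of the other remaining candidates has further cycle types, and by the Chebotarev density theorem the matching factorization patterns would occur for a proportion of primes equal to their share of the group: A_5 (5T4) additionally contains elements of type 3+1+1 (20 of its 60 elements, about 33% of primes). None of the 23 primes tested shows any such pattern (for each of these groups the chance of that is below 10^-4), which rules them out. Hence G = D_5 (5T2), of order 10. The Galois group D_5 (5T2) has order 10, so the splitting field has degree 10 over Q.

10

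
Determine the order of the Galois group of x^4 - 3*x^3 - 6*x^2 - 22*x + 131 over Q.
The degree of the splitting field over Q equals the order of the Galois group, so first determine the group. The polynomial is an irreducible quartic over Q and its discriminant is 9870125, which is not a perfect square, so the Galois group is not contained in A_4. The resolvent cubic y^3 + 6*y^2 - 458*y - 4807 has exactly one rational root, so the Galois group is C_4 or D_4. The quartic becomes reducible over Q(sqrt(disc)), so the group is C_4. The Galois group C_4 (4T1) has order 4, so the splitting field has degree 4 over Q.

4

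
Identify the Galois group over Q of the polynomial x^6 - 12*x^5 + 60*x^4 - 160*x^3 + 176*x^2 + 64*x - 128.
The polynomial f is an irreducible sextic over Q, so G = Gal(f/Q) is one of the 16 transitive subgroups 6T1, ..., 6T16 of S_6. The discriminant of f is -3603718079512576, which is not a perfect square, so G is not contained in A_6. The transitive groups of degree 6 not contained in A_6 are: C_6 (6T1, order 6), S_3 (6T2, order 6), D_6 (6T3, order 12), C_3 x S_3 (6T5, order 18), A_4 x C_2 (6T6, order 24), S_4 (6T8, order 24), S_3 x S_3 (6T9, order 36), S_4 x C_2 (6T11, order 48), (S_3 x S_3) : C_2 (6T13, order 72), PGL(2,5) (6T14, order 120), S_6 (6T16, order 720). By Dedekind's theorem, for a prime p not dividing disc(f) the degrees of the irreducible factors of f mod p form the cycle type of an element of G. Factoring f modulo the 67 such primes p <= 347 (skipping 2, 229, which divide the discriminant), each new pattern first appears at: mod 3: f = (x^6 + 2x^3 + 2x^2 + x + 1), pattern 6; mod 5: f = (x^3 + x + 4)(x^3 + 3x^2 + 4x + 3), pattern 3+3; mod 7: f = (x + 1)(x + 2)(x^4 + 6x^3 + 5x^2 + 2x + 6), pattern 4+1+1; mod 13: f = (x^2 + 9x + 11)(x^4 + 5x^3 + 4x^2 + 9x + 12), pattern 4+2; mod 23: f = (x^2 + 6x + 10)(x^2 + 9x + 4)(x^2 + 19x + 6), pattern 2+2+2; mod 29: f = (x + 7)(x + 18)(x^2 + 23x + 7)(x^2 + 27x + 28), pattern 2+2+1+1; mod 193: f = (x + 3)(x + 10)(x + 86)(x + 103)(x + 179)(x + 186), pattern 1+1+1+1+1+1; mod 347: f = (x + 4)(x + 43)(x + 300)(x + 339)(x^2 + 343x + 330), pattern 2+1+1+1+1. No other pattern occurs in this range, so the set of observed cycle types is {6, 3+3, 4+1+1, 4+2, 2+2+2, 2+2+1+1, 1+1+1+1+1+1, 2+1+1+1+1}. The candidates containing elements of all these cycle types are S_4 x C_2 (6T11) of order 48, S_6 (6T16) of order 720; the others are excluded. The observed types are precisely the cycle types that occur in S_4 x C_2 (6T11). Each of the other remaining candidates has further cycle types, and by the Chebotarev density theorem the matching factorization patterns would occur for a proportion of primes equal to their share of the group: S_6 (6T16) additionally contains elements of type 5+1, 3+2+1, 3+1+1+1 (304 of its 720 elements, about 42% of primes). None of the 67 primes tested shows any such pattern (for each of these groups the chance of that is below 10^-4), which rules them out. Hence G = S_4 x C_2 (6T11), of order 48.

6T11: S_4 x C_2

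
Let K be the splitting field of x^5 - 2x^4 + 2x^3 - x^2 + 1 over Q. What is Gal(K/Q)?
The polynomial f is an irreducible quintic over Q, so G = Gal(f/Q) is a transitive subgroup of S_5: one of C_5 (5T1, order 5), D_5 (5T2, order 10), F_20 (5T3, order 20), A_5 (5T4, order 60) or S_5 (5T5, order 120). The discriminant of f is 2209 = 47^2, a perfect square, so G is contained in A_5. The transitive groups of degree 5 contained in A_5 are: C_5 (5T1, order 5), D_5 (5T2, order 10), A_5 (5T4, order 60). By Dedekind's theorem, for a prime p not dividing disc(f) the degrees of the irreducible factors of f mod p form the cycle type of an element of G. Factoring f modulo the 23 such primes p <= 89 (skipping 47, which divides the discriminant), each new pattern first appears at: mod 2: f = (x^5 + x^2 + 1), pattern 5; mod 5: f = (x + 1)(x^2 + 2)(x^2 + 2x + 3), pattern 2+2+1; mod 83: f = (x + 2)(x + 12)(x + 15)(x + 23)(x + 29), pattern 1+1+1+1+1. No other pattern occurs in this range, so the set of observed cycle types is {5, 2+2+1, 1+1+1+1+1}. The candidates containing elements of all these cycle types are D_5 (5T2) of order 10, A_5 (5T4) of order 60; the others are excluded. The observed types are precisely the cycle types that occur in D_5 (5T2). Each of the other remaining candidates has further cycle types, and by the Chebotarev density theorem the matching factorization patterns would occur for a proportion of primes equal to their share of the group: A_5 (5T4) additionally contains elements of type 3+1+1 (20 of its 60 elements, about 33% of primes). None of the 23 primes tested shows any such pattern (for each of these groups the chance of that is below 10^-4), which rules them out. Hence G = D_5 (5T2), of order 10.

D_5, the dihedral group of order 10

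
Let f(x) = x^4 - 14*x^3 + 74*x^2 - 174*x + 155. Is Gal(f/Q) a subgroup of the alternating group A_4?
The polynomial is irreducible of degree 4 over Q. Its discriminant is 3136 = 56^2, a perfect square. A Galois group lies in the alternating group exactly when the discriminant is a square in Q, so the Galois group (A_4) is contained in A_4.

Yes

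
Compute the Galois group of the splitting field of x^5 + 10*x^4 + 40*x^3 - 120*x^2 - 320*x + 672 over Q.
The polynomial f is an irreducible quintic over Q, so G = Gal(f/Q) is a transitive subgroup of S_5: one of C_5 (5T1, order 5), D_5 (5T2, order 10), F_20 (5T3, order 20), A_5 (5T4, order 60) or S_5 (5T5, order 120). The discriminant of f is 1968128000000000, which is not a perfect square, so G is not contained in A_5. The transitive groups of degree 5 not contained in A_5 are: F_20 (5T3, order 20), S_5 (5T5, order 120). By Dedekind's theorem, for a prime p not dividing disc(f) the degrees of the irreducible factors of f mod p form the cycle type of an element of G. Factoring f modulo the 18 such primes p <= 73 (skipping 2, 5, 31, which divide the discriminant), each new pattern first appears at: mod 3: f = (x)(x^4 + x^3 + x^2 + 1), pattern 4+1; mod 11: f = (x^5 + 10x^4 + 7x^3 + x^2 + 10x + 1), pattern 5; mod 19: f = (x + 5)(x^2 + 10x + 12)(x^2 + 14x + 15), pattern 2+2+1. No other pattern occurs in this range, so the set of observed cycle types is {4+1, 5, 2+2+1}. The candidates containing elements of all these cycle types are F_20 (5T3) of order 20, S_5 (5T5) of order 120; the others are excluded. The observed types are precisely the cycle types that occur in F_20 (5T3) (apart from the identity). Each of the other remaining candidates has further cycle types, and by the Chebotarev density theorem the matching factorization patterns would occur for a proportion of primes equal to their share of the group: S_5 (5T5) additionally contains elements of type 3+2, 3+1+1, 2+1+1+1 (50 of its 120 elements, about 42% of primes). None of the 18 primes tested shows any such pattern (for each of these groups the chance of that is below 10^-4), which rules them out. Hence G = F_20 (5T3), of order 20.

F_20 (also written F20)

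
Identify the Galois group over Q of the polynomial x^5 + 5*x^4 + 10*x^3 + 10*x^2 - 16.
The polynomial f is an irreducible quintic over Q, so G = Gal(f/Q) is a transitive subgroup of S_5: one of C_5 (5T1, order 5), D_5 (5T2, order 10), F_20 (5T3, order 20), A_5 (5T4, order 60) or S_5 (5T5, order 120). The discriminant of f is 64000000 = 8000^2, a perfect square, so G is contained in A_5. The transitive groups of degree 5 contained in A_5 are: C_5 (5T1, order 5), D_5 (5T2, order 10), A_5 (5T4, order 60). By Dedekind's theorem, for a prime p not dividing disc(f) the degrees of the irreducible factors of f mod p form the cycle type of an element of G. Factoring f modulo the 23 such primes p <= 97 (skipping 2, 5, which divide the discriminant), each new pattern first appears at: mod 3: f = (x + 1)(x^2 + 1)(x^2 + x + 2), pattern 2+2+1; mod 7: f = (x^5 + 5x^4 + 3x^3 + 3x^2 + 5), pattern 5. No other pattern occurs in this range, so the set of observed cycle types is {2+2+1, 5}. The candidates containing elements of all these cycle types are D_5 (5T2) of order 10, A_5 (5T4) of order 60; the others are excluded. The observed types are precisely the cycle types that occur in D_5 (5T2) (apart from the identity). Each of the other remaining candidates has further cycle types, and by the Chebotarev density theorem the matching factorization patterns would occur for a proportion of primes equal to their share of the group: A_5 (5T4) additionally contains elements of type 3+1+1 (20 of its 60 elements, about 33% of primes). None of the 23 primes tested shows any such pattern (for each of these groups the chance of that is below 10^-4), which rules them out. Hence G = D_5 (5T2), of order 10.

D_5 (order 10)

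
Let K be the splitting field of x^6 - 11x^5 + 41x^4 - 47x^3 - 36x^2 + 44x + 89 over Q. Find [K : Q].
The degree of the splitting field over Q equals the order of the Galois group, so first determine the group. The polynomial f is an irreducible sextic over Q, so G = Gal(f/Q) is one of the 16 transitive subgroups 6T1, ..., 6T16 of S_6. The discriminant of f is 1064390625 = 32625^2, a perfect square, so G is contained in A_6. The transitive groups of degree 6 contained in A_6 are: A_4 (6T4, order 12), S_4 (6T7, order 24), (C_3 x C_3) : C_4 (6T10, order 36), PSL(2,5) (6T12, order 60), A_6 (6T15, order 360). By Dedekind's theorem, for a prime p not dividing disc(f) the degrees of the irreducible factors of f mod p form the cycle type of an element of G. Factoring f modulo the 19 such primes p <= 79 (skipping 3, 5, 29, which divide the discriminant), each new pattern first appears at: mod 2: f = (x^2 + x + 1)(x^4 + x + 1), pattern 4+2; mod 11: f = (x^3 + 5x^2 + 6x + 1)(x^3 + 6x^2 + 5x + 1), pattern 3+3; mod 19: f = (x + 6)(x + 10)(x^2 + 2x + 12)(x^2 + 9x + 3), pattern 2+2+1+1; mod 61: f = (x + 3)(x + 7)(x + 54)(x^3 + 47x^2 + 10x + 55), pattern 3+1+1+1. No other pattern occurs in this range, so the set of observed cycle types is {4+2, 3+3, 2+2+1+1, 3+1+1+1}. The candidates containing elements of all these cycle types are (C_3 x C_3) : C_4 (6T10) of order 36, A_6 (6T15) of order 360; the others are excluded. The observed types are precisely the cycle types that occur in (C_3 x C_3) : C_4 (6T10) (apart from the identity). Each of the other remaining candidates has further cycle types, and by the Chebotarev density theorem the matching factorization patterns would occur for a proportion of primes equal to their share of the group: A_6 (6T15) additionally contains elements of type 5+1 (144 of its 360 elements, about 40% of primes). None of the 19 primes tested shows any such pattern (for each of these groups the chance of that is below 10^-4), which rules them out. Hence G = (C_3 x C_3) : C_4 (6T10), of order 36. The Galois group (C_3 x C_3) : C_4 (6T10) has order 36, so the splitting field has degree 36 over Q.

36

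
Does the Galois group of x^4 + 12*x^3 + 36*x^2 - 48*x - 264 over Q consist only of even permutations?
No

The polynomial is irreducible of degree 4 over Q. Its discriminant is -442368, which is not a perfect square. A Galois group lies in the alternating group exactly when the discriminant is a square in Q, so the Galois group (D_4) is not contained in A_4.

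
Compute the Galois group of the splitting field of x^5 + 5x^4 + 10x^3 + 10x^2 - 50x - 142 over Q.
The polynomial f is an irreducible quintic over Q, so G = Gal(f/Q) is a transitive subgroup of S_5: one of C_5 (5T1, order 5), D_5 (5T2, order 10), F_20 (5T3, order 20), A_5 (5T4, order 60) or S_5 (5T5, order 120). The discriminant of f is 58564000000 = 242000^2, a perfect square, so G is contained in A_5. The transitive groups of degree 5 contained in A_5 are: C_5 (5T1, order 5), D_5 (5T2, order 10), A_5 (5T4, order 60). By Dedekind's theorem, for a prime p not dividing disc(f) the degrees of the irreducible factors of f mod p form the cycle type of an element of G. Factoring f modulo the 3 such primes p <= 13 (skipping 2, 5, 11, which divide the discriminant), each new pattern first appears at: mod 3: f = (x^5 + 2x^4 + x^3 + x^2 + x + 2), pattern 5; mod 13: f = (x + 6)(x + 8)(x^3 + 4x^2 + 10x + 3), pattern 3+1+1. No other pattern occurs in this range, so the set of observed cycle types is {5, 3+1+1}. Among the candidates above, the only group containing elements of all these cycle types is A_5 (5T4) — each of C_5 (5T1), D_5 (5T2) lacks at least one of them. Hence G = A_5 (5T4), of order 60.

A_5, the alternating group on 5 letters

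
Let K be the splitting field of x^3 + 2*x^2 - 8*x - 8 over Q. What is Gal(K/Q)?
C_3 (also written C3)

The polynomial is an irreducible cubic over Q and its discriminant is 3136 = 56^2, a perfect square. For an irreducible cubic, a square discriminant forces the Galois group to be A_3, the cyclic group of order 3.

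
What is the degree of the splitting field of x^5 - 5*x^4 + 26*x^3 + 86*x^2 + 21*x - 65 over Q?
The degree of the splitting field over Q equals the order of the Galois group, so first determine the group. The polynomial f is an irreducible quintic over Q, so G = Gal(f/Q) is a transitive subgroup of S_5: one of C_5 (5T1, order 5), D_5 (5T2, order 10), F_20 (5T3, order 20), A_5 (5T4, order 60) or S_5 (5T5, order 120). The discriminant of f is 22027763187712, which is not a perfect square, so G is not contained in A_5. The transitive groups of degree 5 not contained in A_5 are: F_20 (5T3, order 20), S_5 (5T5, order 120). By Dedekind's theorem, for a prime p not dividing disc(f) the degrees of the irreducible factors of f mod p form the cycle type of an element of G. Factoring f modulo the 5 such primes p <= 13 (skipping 2, which divides the discriminant), each new pattern first appears at: mod 3: f = (x^5 + x^4 + 2x^3 + 2x^2 + 1), pattern 5; mod 5: f = (x)(x^4 + x^2 + x + 1), pattern 4+1; mod 13: f = (x)(x + 11)(x^3 + 10x^2 + 7x + 9), pattern 3+1+1. No other pattern occurs in this range, so the set of observed cycle types is {5, 4+1, 3+1+1}. Among the candidates above, the only group containing elements of all these cycle types is S_5 (5T5) — F_20 (5T3) lacks at least one of them. Hence G = S_5 (5T5), of order 120. The Galois group S_5 (5T5) has order 120, so the splitting field has degree 120 over Q.

120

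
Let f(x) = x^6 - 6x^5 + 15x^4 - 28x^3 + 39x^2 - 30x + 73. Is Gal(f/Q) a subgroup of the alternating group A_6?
The polynomial is irreducible of degree 6 over Q. Its discriminant is -21134460321792, which is not a perfect square. A Galois group lies in the alternating group exactly when the discriminant is a square in Q, so the Galois group (C_6) is not contained in A_6.

No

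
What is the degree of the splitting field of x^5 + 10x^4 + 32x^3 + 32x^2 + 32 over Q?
The degree of the splitting field over Q equals the order of the Galois group, so first determine the group. The polynomial f is an irreducible quintic over Q, so G = Gal(f/Q) is a transitive subgroup of S_5: one of C_5 (5T1, order 5), D_5 (5T2, order 10), F_20 (5T3, order 20), A_5 (5T4, order 60) or S_5 (5T5, order 120). The discriminant of f is 3008364544, which is not a perfect square, so G is not contained in A_5. The transitive groups of degree 5 not contained in A_5 are: F_20 (5T3, order 20), S_5 (5T5, order 120). By Dedekind's theorem, for a prime p not dividing disc(f) the degrees of the irreducible factors of f mod p form the cycle type of an element of G. Factoring f modulo the 3 such primes p <= 7 (skipping 2, which divides the discriminant), each new pattern first appears at: mod 3: f = (x^5 + x^4 + 2x^3 + 2x^2 + 2), pattern 5; mod 7: f = (x^2 + x + 6)(x^3 + 2x^2 + 3x + 3), pattern 3+2. No other pattern occurs in this range, so the set of observed cycle types is {5, 3+2}. Among the candidates above, the only group containing elements of all these cycle types is S_5 (5T5) — F_20 (5T3) lacks at least one of them. Hence G = S_5 (5T5), of order 120. The Galois group S_5 (5T5) has order 120, so the splitting field has degree 120 over Q.

120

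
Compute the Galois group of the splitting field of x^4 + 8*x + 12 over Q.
A_4 (order 12)

The polynomial is an irreducible quartic over Q and its discriminant is 331776 = 576^2, a perfect square, so the Galois group is contained in A_4. The resolvent cubic y^3 - 48*y - 64 is irreducible over Q. An irreducible resolvent with square discriminant gives A_4.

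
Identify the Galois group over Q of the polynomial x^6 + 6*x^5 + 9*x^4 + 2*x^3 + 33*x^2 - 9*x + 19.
(S_3 x S_3) : C_2

The polynomial f is an irreducible sextic over Q, so G = Gal(f/Q) is one of the 16 transitive subgroups 6T1, ..., 6T16 of S_6. The discriminant of f is -1116112724883, which is not a perfect square, so G is not contained in A_6. The transitive groups of degree 6 not contained in A_6 are: C_6 (6T1, order 6), S_3 (6T2, order 6), D_6 (6T3, order 12), C_3 x S_3 (6T5, order 18), A_4 x C_2 (6T6, order 24), S_4 (6T8, order 24), S_3 x S_3 (6T9, order 36), S_4 x C_2 (6T11, order 48), (S_3 x S_3) : C_2 (6T13, order 72), PGL(2,5) (6T14, order 120), S_6 (6T16, order 720). By Dedekind's theorem, for a prime p not dividing disc(f) the degrees of the irreducible factors of f mod p form the cycle type of an element of G. Factoring f modulo the 27 such primes p <= 127 (skipping 3, 13, 17, 43, which divide the discriminant), each new pattern first appears at: mod 2: f = (x^6 + x^4 + x^2 + x + 1), pattern 6; mod 7: f = (x + 1)(x^2 + 4x + 6)(x^3 + x^2 + x + 2), pattern 3+2+1; mod 11: f = (x^2 + 6x + 3)(x^4 + 6x^2 + 10x + 10), pattern 4+2; mod 31: f = (x + 6)(x + 20)(x^2 + 3x + 26)(x^2 + 8x + 18), pattern 2+2+1+1; mod 61: f = (x + 43)(x + 50)(x + 59)(x + 60)(x^2 + 38x + 23), pattern 2+1+1+1+1; mod 97: f = (x + 37)(x + 65)(x + 69)(x^3 + 29x^2 + 60x + 30), pattern 3+1+1+1; mod 113: f = (x^2 + 59x + 61)(x^2 + 62x + 92)(x^2 + 111x + 56), pattern 2+2+2; mod 127: f = (x^3 + 42x^2 + 18x + 43)(x^3 + 91x^2 + 106x + 92), pattern 3+3. No other pattern occurs in this range, so the set of observed cycle types is {6, 3+2+1, 4+2, 2+2+1+1, 2+1+1+1+1, 3+1+1+1, 2+2+2, 3+3}. The candidates containing elements of all these cycle types are (S_3 x S_3) : C_2 (6T13) of order 72, S_6 (6T16) of order 720; the others are excluded. The observed types are precisely the cycle types that occur in (S_3 x S_3) : C_2 (6T13) (apart from the identity). Each of the other remaining candidates has further cycle types, and by the Chebotarev density theorem the matching factorization patterns would occur for a proportion of primes equal to their share of the group: S_6 (6T16) additionally contains elements of type 5+1, 4+1+1 (234 of its 720 elements, about 32% of primes). None of the 27 primes tested shows any such pattern (for each of these groups the chance of that is below 10^-4), which rules them out. Hence G = (S_3 x S_3) : C_2 (6T13), of order 72.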